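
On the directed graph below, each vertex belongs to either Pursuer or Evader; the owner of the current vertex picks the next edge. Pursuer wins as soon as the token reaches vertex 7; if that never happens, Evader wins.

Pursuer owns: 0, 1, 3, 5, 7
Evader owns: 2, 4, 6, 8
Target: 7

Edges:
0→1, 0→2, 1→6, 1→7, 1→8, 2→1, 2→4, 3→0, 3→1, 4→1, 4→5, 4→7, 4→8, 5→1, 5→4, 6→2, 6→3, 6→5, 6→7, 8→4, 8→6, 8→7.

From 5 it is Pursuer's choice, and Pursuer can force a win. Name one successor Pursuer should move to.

A0 = {7}
A1: add {1} — 1 (Pursuer) has 1→7.
A2: add {0, 3, 5} — 0 (Pursuer) has 0→1; 3 (Pursuer) has 3→1; 5 (Pursuer) has 5→1.
A3 = A2; e.g. 2 (Evader) can still go to 4. Fixed point.
From 5, successor 1 is in the attractor (rank 1); the other successor 4 is not.

1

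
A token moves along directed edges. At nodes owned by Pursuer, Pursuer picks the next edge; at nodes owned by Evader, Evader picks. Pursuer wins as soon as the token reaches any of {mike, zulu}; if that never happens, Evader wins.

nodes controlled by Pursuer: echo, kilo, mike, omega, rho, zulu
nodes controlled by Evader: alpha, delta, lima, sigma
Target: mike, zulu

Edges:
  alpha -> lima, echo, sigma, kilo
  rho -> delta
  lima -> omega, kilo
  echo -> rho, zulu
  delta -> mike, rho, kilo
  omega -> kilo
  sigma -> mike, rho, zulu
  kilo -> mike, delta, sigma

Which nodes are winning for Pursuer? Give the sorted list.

A0 = {mike, zulu}
A1: add {echo, kilo} — echo (Pursuer) has echo→zulu; kilo (Pursuer) has kilo→mike.
A2: add {omega} — omega (Pursuer) has omega→kilo.
A3: add {lima} — lima (Evader): all of {omega, kilo} already in.
A4 = A3; e.g. alpha (Evader) can still go to sigma. Fixed point.
Pursuer's winning region = {echo, kilo, lima, mike, omega, zulu}.

echo, kilo, lima, mike, omega, zulu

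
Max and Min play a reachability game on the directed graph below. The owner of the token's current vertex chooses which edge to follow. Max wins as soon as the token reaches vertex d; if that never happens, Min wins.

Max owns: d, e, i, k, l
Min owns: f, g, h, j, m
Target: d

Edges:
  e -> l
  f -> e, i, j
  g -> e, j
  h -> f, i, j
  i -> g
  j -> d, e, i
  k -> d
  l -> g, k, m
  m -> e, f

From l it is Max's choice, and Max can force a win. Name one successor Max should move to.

A0 = {d}
A1: add {k} — k (Max) has k→d.
A2: add {l} — l (Max) has l→k.
A3: add {e} — e (Max) has e→l.
A4 = A3; e.g. f (Min) can still go to i. Fixed point.
From l, successor k is in the attractor (rank 1); the other successors g, m are not.

k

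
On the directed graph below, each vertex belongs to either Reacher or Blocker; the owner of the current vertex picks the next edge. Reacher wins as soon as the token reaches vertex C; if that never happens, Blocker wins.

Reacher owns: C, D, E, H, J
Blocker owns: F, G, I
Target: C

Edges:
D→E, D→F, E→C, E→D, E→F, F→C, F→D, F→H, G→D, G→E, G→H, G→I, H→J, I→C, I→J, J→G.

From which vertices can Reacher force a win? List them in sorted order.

A0 = {C}
A1: add {E} — E (Reacher) has E→C.
A2: add {D} — D (Reacher) has D→E.
A3 = A2; e.g. F (Blocker) can still go to H. Fixed point.
Reacher's winning region = {C, D, E}.

C, D, E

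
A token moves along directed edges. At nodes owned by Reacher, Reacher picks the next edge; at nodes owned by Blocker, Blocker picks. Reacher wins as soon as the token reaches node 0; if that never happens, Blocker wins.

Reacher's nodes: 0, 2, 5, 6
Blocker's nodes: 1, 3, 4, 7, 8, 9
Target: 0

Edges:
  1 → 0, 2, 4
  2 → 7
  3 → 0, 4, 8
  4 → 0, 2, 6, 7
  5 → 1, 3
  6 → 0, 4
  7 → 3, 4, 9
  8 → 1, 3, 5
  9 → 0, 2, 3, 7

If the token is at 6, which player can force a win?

A0 = {0}
A1: add {6} — 6 (Reacher) has 6→0.
A2 = A1; e.g. 1 (Blocker) can still go to 2. Fixed point.
6 ∈ A1, so Reacher can force the target.

Reacher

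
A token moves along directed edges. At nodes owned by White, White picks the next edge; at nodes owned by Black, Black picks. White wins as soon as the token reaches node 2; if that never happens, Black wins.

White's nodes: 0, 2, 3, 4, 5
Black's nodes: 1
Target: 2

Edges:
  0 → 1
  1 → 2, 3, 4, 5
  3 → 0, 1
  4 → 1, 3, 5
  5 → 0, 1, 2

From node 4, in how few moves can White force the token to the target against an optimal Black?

A0 = {2}
A1: add {5} — 5 (White) has 5→2.
A2: add {4} — 4 (White) has 4→5.
A3 = A2; e.g. 0 (White) has no edge into A2. Fixed point.
4 enters the attractor at level 2, so White can force the target in 2 moves from there.

2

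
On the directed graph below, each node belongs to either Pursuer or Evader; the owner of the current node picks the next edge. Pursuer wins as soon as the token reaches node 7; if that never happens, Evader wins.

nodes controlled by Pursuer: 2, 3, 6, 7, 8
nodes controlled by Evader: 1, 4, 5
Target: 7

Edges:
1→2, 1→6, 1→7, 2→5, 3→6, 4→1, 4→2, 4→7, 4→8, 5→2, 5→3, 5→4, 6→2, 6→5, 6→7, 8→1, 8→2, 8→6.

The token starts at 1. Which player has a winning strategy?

Evader

A0 = {7}
A1: add {6} — 6 (Pursuer) has 6→7.
A2: add {3, 8} — 3 (Pursuer) has 3→6; 8 (Pursuer) has 8→6.
A3 = A2; e.g. 1 (Evader) can still go to 2. Fixed point.
1 never enters the attractor, so Evader can avoid the target forever.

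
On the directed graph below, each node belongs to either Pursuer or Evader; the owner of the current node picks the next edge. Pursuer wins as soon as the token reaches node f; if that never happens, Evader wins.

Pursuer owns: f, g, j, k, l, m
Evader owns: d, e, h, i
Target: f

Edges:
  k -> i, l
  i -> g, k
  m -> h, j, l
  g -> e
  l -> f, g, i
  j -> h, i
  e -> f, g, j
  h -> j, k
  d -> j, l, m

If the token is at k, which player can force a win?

A0 = {f}
A1: add {l} — l (Pursuer) has l→f.
A2: add {k, m} — k (Pursuer) has k→l; m (Pursuer) has m→l.
A3 = A2; e.g. d (Evader) can still go to j. Fixed point.
k ∈ A2, so Pursuer can force the target.

Pursuer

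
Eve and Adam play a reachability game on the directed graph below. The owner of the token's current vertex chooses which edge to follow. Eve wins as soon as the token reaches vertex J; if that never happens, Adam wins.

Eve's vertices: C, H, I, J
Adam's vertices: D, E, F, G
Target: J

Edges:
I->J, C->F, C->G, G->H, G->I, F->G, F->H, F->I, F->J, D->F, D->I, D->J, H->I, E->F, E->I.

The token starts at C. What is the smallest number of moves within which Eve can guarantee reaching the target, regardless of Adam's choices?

A0 = {J}
A1: add {I} — I (Eve) has I→J.
A2: add {H} — H (Eve) has H→I.
A3: add {G} — G (Adam): all of {H, I} already in.
A4: add {C, F} — C (Eve) has C→G; F (Adam): all of {G, H, I, J} already in.
C enters the attractor at level 4, so Eve can force the target in 4 moves from there.

4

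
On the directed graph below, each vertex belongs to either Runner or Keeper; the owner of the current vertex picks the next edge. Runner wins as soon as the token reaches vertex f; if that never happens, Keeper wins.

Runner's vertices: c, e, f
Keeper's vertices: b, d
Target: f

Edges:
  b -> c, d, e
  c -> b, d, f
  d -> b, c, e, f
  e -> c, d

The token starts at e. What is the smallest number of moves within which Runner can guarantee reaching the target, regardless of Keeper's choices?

A0 = {f}
A1: add {c} — c (Runner) has c→f.
A2: add {e} — e (Runner) has e→c.
A3 = A2; e.g. b (Keeper) can still go to d. Fixed point.
e enters the attractor at level 2, so Runner can force the target in 2 moves from there.

2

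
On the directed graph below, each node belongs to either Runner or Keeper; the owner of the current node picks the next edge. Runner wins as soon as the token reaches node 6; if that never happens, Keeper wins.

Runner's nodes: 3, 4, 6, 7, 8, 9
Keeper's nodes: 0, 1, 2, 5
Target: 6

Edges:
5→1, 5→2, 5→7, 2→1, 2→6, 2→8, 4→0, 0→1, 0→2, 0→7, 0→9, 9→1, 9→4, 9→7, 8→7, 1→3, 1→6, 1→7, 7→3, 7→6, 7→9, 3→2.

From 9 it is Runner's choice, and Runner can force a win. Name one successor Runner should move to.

A0 = {6}
A1: add {7} — 7 (Runner) has 7→6.
A2: add {8, 9} — 8 (Runner) has 8→7; 9 (Runner) has 9→7.
A3 = A2; e.g. 0 (Keeper) can still go to 1. Fixed point.
From 9, successor 7 is in the attractor (rank 1); the other successors 1, 4 are not.

7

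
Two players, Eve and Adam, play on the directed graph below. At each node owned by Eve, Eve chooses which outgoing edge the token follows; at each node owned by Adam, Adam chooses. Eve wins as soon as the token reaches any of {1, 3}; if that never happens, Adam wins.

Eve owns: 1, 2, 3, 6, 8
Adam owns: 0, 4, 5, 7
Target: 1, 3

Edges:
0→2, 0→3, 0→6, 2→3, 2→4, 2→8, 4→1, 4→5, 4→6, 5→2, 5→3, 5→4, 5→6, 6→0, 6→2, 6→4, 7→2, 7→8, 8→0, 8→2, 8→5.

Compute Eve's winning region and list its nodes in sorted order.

0, 1, 2, 3, 6, 7, 8

A0 = {1, 3}
A1: add {2} — 2 (Eve) has 2→3.
A2: add {6, 8} — 6 (Eve) has 6→2; 8 (Eve) has 8→2.
A3: add {0, 7} — 0 (Adam): all of {2, 3, 6} already in; 7 (Adam): all of {2, 8} already in.
A4 = A3; e.g. 4 (Adam) can still go to 5. Fixed point.
Eve's winning region = {0, 1, 2, 3, 6, 7, 8}.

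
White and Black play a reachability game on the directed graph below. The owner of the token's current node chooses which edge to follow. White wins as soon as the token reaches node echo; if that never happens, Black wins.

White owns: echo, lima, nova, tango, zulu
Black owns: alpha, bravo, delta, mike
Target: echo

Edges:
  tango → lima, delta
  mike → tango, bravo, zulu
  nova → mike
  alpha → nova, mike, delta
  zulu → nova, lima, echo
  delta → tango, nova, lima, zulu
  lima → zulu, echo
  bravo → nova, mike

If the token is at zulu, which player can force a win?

A0 = {echo}
A1: add {lima, zulu} — lima (White) has lima→echo; zulu (White) has zulu→echo.
zulu ∈ A1, so White can force the target.

White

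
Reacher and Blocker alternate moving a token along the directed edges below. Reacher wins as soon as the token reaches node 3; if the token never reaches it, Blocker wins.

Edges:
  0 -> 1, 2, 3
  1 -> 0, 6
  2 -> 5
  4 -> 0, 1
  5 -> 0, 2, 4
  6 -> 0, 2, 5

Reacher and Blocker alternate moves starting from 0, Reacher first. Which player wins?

Track states (vertex, player-to-move).
A0 = {(3,Reacher), (3,Blocker)}
A1: add {(0,Reacher)}.
(0,Reacher) ∈ A1 ⇒ Reacher forces the target.

Reacher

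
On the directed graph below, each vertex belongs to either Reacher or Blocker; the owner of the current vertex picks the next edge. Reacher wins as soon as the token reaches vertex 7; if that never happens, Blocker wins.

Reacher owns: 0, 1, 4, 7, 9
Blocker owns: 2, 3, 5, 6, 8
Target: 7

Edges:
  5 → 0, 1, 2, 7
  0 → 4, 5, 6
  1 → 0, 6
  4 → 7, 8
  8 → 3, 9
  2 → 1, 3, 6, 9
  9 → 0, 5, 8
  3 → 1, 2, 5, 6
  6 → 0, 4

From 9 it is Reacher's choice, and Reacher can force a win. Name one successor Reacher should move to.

A0 = {7}
A1: add {4} — 4 (Reacher) has 4→7.
A2: add {0} — 0 (Reacher) has 0→4.
A3: add {1, 6, 9} — 1 (Reacher) has 1→0; 6 (Blocker): all of {0, 4} already in; 9 (Reacher) has 9→0.
A4 = A3; e.g. 2 (Blocker) can still go to 3. Fixed point.
From 9, successor 0 is in the attractor (rank 2); the other successors 5, 8 are not.

0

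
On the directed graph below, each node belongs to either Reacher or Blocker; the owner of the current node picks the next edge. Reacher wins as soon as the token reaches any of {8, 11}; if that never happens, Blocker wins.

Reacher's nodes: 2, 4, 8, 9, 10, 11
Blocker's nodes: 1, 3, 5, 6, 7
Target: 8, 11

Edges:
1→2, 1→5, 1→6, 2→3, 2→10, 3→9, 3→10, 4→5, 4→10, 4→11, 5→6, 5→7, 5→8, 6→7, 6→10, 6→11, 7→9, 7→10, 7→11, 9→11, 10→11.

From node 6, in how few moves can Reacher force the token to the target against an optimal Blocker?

A0 = {8, 11}
A1: add {4, 9, 10} — 4 (Reacher) has 4→11; 9 (Reacher) has 9→11; 10 (Reacher) has 10→11.
A2: add {2, 3, 7} — 2 (Reacher) has 2→10; 3 (Blocker): all of {9, 10} already in; 7 (Blocker): all of {9, 10, 11} already in.
A3: add {6} — 6 (Blocker): all of {7, 10, 11} already in.
6 enters the attractor at level 3, so Reacher can force the target in 3 moves from there.

3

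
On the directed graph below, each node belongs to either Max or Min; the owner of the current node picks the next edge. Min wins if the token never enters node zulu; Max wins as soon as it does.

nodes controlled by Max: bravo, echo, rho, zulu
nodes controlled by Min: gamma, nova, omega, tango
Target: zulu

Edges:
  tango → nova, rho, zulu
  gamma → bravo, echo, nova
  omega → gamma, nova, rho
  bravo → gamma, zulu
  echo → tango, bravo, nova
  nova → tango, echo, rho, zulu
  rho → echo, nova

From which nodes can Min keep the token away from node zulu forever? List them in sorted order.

gamma, nova, omega, tango

A0 = {zulu}
A1: add {bravo} — bravo (Max) has bravo→zulu.
A2: add {echo} — echo (Max) has echo→bravo.
A3: add {rho} — rho (Max) has rho→echo.
A4 = A3; e.g. tango (Min) can still go to nova. Fixed point.
Max's attractor = {bravo, echo, rho, zulu}; Min avoids the target exactly from the complement.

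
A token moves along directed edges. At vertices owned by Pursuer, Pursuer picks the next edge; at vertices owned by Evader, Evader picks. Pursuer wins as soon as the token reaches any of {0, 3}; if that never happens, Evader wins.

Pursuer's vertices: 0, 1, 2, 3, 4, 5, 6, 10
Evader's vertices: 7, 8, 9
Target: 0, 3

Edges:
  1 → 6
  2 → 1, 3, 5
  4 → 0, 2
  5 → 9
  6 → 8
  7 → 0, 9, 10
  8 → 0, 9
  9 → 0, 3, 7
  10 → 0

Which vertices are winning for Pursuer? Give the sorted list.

A0 = {0, 3}
A1: add {2, 4, 10} — 2 (Pursuer) has 2→3; 4 (Pursuer) has 4→0; 10 (Pursuer) has 10→0.
A2 = A1; e.g. 1 (Pursuer) has no edge into A1. Fixed point.
Pursuer's winning region = {0, 2, 3, 4, 10}.

0, 2, 3, 4, 10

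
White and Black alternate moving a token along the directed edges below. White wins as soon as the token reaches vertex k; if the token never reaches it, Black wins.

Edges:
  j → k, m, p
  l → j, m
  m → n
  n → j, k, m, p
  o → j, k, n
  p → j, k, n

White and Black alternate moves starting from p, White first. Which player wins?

White

Track states (vertex, player-to-move).
A0 = {(k,White), (k,Black)}
A1: add {(j,White), (n,White), (o,White), (p,White)}.
(p,White) ∈ A1 ⇒ White forces the target.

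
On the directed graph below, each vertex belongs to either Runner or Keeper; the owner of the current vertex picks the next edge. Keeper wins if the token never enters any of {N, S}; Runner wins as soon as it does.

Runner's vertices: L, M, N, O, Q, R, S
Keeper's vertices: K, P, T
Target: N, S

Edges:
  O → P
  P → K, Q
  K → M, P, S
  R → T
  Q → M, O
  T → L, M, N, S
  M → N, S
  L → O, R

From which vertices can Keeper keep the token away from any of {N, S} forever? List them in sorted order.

A0 = {N, S}
A1: add {M} — M (Runner) has M→N.
A2: add {Q} — Q (Runner) has Q→M.
A3 = A2; e.g. K (Keeper) can still go to P. Fixed point.
Runner's attractor = {M, N, Q, S}; Keeper avoids the target exactly from the complement.

K, L, O, P, R, T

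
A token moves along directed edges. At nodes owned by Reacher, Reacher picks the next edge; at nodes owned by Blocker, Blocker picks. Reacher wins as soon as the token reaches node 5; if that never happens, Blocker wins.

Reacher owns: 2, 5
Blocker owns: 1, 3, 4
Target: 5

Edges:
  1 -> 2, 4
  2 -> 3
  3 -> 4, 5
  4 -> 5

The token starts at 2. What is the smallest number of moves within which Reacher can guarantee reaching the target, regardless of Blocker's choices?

3

A0 = {5}
A1: add {4} — 4 (Blocker): all of {5} already in.
A2: add {3} — 3 (Blocker): all of {4, 5} already in.
A3: add {2} — 2 (Reacher) has 2→3.
2 enters the attractor at level 3, so Reacher can force the target in 3 moves from there.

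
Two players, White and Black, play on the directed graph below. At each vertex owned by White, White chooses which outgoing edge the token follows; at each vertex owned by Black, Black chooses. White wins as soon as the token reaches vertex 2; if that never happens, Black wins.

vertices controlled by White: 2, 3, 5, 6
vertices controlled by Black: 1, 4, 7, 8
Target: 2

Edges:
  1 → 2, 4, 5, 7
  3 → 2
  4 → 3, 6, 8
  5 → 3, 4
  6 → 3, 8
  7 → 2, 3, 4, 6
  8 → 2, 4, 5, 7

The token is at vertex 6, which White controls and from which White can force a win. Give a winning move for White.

3

A0 = {2}
A1: add {3} — 3 (White) has 3→2.
A2: add {5, 6} — 5 (White) has 5→3; 6 (White) has 6→3.
A3 = A2; e.g. 1 (Black) can still go to 4. Fixed point.
From 6, successor 3 is in the attractor (rank 1); the other successor 8 is not.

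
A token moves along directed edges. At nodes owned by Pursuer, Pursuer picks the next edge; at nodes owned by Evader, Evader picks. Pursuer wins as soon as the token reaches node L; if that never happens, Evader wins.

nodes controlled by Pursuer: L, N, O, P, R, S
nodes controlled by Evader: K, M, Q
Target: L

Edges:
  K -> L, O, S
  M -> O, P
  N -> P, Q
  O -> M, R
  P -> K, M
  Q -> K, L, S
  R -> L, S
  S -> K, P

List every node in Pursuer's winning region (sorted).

L, O, R

A0 = {L}
A1: add {R} — R (Pursuer) has R→L.
A2: add {O} — O (Pursuer) has O→R.
A3 = A2; e.g. K (Evader) can still go to S. Fixed point.
Pursuer's winning region = {L, O, R}.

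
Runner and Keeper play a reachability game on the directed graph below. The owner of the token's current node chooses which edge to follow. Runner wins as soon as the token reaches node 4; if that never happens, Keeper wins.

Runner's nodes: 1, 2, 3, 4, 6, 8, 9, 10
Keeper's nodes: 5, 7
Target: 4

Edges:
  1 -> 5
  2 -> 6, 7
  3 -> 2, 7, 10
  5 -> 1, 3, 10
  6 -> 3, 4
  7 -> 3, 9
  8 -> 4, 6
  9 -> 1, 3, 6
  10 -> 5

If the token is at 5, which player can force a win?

A0 = {4}
A1: add {6, 8} — 6 (Runner) has 6→4; 8 (Runner) has 8→4.
A2: add {2, 9} — 2 (Runner) has 2→6; 9 (Runner) has 9→6.
A3: add {3} — 3 (Runner) has 3→2.
A4: add {7} — 7 (Keeper): all of {3, 9} already in.
A5 = A4; e.g. 1 (Runner) has no edge into A4. Fixed point.
5 never enters the attractor, so Keeper can avoid the target forever.

Keeper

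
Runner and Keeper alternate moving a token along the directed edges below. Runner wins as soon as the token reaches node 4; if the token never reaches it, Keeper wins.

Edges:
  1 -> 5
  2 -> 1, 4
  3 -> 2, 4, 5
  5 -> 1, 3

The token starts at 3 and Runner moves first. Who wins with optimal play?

Runner

Track states (vertex, player-to-move).
A0 = {(4,Runner), (4,Keeper)}
A1: add {(2,Runner), (3,Runner)}.
(3,Runner) ∈ A1 ⇒ Runner forces the target.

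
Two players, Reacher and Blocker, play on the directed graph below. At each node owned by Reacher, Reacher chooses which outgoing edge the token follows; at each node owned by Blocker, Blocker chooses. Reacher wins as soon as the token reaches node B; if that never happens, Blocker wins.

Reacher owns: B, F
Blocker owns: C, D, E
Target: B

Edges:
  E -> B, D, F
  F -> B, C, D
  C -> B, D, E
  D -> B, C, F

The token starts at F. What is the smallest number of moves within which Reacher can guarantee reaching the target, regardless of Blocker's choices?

1

A0 = {B}
A1: add {F} — F (Reacher) has F→B.
A2 = A1; e.g. C (Blocker) can still go to D. Fixed point.
F enters the attractor at level 1, so Reacher can force the target in 1 move from there.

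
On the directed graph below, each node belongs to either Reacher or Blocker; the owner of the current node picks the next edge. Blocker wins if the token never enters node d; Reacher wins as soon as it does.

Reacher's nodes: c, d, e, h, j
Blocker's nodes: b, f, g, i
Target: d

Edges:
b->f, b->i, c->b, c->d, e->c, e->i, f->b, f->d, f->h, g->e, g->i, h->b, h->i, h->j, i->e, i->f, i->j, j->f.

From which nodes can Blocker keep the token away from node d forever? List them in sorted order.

A0 = {d}
A1: add {c} — c (Reacher) has c→d.
A2: add {e} — e (Reacher) has e→c.
A3 = A2; e.g. b (Blocker) can still go to f. Fixed point.
Reacher's attractor = {c, d, e}; Blocker avoids the target exactly from the complement.

b, f, g, h, i, j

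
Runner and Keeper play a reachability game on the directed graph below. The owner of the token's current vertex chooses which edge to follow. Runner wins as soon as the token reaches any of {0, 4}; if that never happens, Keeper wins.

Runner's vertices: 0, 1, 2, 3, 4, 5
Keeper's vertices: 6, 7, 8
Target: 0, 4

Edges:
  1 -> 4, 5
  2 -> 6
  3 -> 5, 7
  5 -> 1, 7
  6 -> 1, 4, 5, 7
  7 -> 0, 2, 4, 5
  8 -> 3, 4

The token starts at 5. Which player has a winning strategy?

Runner

A0 = {0, 4}
A1: add {1} — 1 (Runner) has 1→4.
A2: add {5} — 5 (Runner) has 5→1.
5 ∈ A2, so Runner can force the target.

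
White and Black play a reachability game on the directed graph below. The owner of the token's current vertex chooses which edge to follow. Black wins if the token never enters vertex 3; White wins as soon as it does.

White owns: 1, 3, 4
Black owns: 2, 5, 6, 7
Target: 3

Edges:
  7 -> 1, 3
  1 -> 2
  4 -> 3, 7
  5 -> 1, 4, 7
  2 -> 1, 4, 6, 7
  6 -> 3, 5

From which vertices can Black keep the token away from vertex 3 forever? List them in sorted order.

A0 = {3}
A1: add {4} — 4 (White) has 4→3.
A2 = A1; e.g. 1 (White) has no edge into A1. Fixed point.
White's attractor = {3, 4}; Black avoids the target exactly from the complement.

1, 2, 5, 6, 7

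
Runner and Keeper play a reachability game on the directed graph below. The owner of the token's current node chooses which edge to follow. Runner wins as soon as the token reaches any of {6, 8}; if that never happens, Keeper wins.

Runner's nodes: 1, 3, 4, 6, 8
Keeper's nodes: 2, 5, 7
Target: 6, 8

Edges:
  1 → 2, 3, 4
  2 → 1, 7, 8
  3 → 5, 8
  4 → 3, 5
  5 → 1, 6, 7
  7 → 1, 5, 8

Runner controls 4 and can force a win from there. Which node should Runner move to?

3

A0 = {6, 8}
A1: add {3} — 3 (Runner) has 3→8.
A2: add {1, 4} — 1 (Runner) has 1→3; 4 (Runner) has 4→3.
A3 = A2; e.g. 2 (Keeper) can still go to 7. Fixed point.
From 4, successor 3 is in the attractor (rank 1); the other successor 5 is not.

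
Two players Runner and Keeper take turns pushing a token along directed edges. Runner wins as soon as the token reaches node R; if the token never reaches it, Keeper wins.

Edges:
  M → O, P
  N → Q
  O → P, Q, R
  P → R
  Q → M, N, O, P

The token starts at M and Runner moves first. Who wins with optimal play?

Track states (vertex, player-to-move).
A0 = {(R,Runner), (R,Keeper)}
A1: add {(O,Runner), (P,Runner), (P,Keeper)}.
A2: add {(M,Runner), (M,Keeper), (Q,Runner)}.
(M,Runner) ∈ A2 ⇒ Runner forces the target.

Runner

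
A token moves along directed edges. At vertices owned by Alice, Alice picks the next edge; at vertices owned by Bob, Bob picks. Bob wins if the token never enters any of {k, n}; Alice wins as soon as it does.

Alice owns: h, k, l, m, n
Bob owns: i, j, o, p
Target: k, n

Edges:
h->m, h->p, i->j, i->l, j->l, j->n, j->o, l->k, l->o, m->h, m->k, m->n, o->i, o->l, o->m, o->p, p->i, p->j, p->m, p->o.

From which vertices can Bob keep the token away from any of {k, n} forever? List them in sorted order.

i, j, o, p

A0 = {k, n}
A1: add {l, m} — l (Alice) has l→k; m (Alice) has m→k.
A2: add {h} — h (Alice) has h→m.
A3 = A2; e.g. i (Bob) can still go to j. Fixed point.
Alice's attractor = {h, k, l, m, n}; Bob avoids the target exactly from the complement.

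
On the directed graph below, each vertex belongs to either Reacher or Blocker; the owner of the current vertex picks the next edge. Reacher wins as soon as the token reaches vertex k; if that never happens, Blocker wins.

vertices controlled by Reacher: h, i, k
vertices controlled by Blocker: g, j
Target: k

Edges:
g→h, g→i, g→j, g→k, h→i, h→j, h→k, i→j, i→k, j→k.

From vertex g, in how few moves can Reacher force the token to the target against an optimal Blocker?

2

A0 = {k}
A1: add {h, i, j} — h (Reacher) has h→k; i (Reacher) has i→k; j (Blocker): all of {k} already in.
A2: add {g} — g (Blocker): all of {h, i, j, k} already in.
A2 = all vertices. Fixed point.
g enters the attractor at level 2, so Reacher can force the target in 2 moves from there.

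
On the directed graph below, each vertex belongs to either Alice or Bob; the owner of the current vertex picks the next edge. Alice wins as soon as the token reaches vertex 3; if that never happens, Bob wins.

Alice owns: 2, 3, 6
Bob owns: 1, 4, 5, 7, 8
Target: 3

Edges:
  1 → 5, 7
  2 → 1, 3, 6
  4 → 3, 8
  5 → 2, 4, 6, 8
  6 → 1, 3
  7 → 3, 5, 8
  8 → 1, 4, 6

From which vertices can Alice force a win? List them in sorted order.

A0 = {3}
A1: add {2, 6} — 2 (Alice) has 2→3; 6 (Alice) has 6→3.
A2 = A1; e.g. 1 (Bob) can still go to 5. Fixed point.
Alice's winning region = {2, 3, 6}.

2, 3, 6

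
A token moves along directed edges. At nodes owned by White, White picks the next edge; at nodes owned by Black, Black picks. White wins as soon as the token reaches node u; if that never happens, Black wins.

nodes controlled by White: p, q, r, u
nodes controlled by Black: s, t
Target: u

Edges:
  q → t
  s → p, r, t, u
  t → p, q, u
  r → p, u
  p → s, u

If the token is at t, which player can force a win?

A0 = {u}
A1: add {p, r} — p (White) has p→u; r (White) has r→u.
A2 = A1; e.g. q (White) has no edge into A1. Fixed point.
t never enters the attractor, so Black can avoid the target forever.

Black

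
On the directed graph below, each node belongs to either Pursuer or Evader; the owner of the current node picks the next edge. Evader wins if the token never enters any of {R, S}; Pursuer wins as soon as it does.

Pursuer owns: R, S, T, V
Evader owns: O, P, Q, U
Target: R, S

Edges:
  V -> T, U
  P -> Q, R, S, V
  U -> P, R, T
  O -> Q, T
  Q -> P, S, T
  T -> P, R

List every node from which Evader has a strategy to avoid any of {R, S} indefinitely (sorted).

O, P, Q, U

A0 = {R, S}
A1: add {T} — T (Pursuer) has T→R.
A2: add {V} — V (Pursuer) has V→T.
A3 = A2; e.g. O (Evader) can still go to Q. Fixed point.
Pursuer's attractor = {R, S, T, V}; Evader avoids the target exactly from the complement.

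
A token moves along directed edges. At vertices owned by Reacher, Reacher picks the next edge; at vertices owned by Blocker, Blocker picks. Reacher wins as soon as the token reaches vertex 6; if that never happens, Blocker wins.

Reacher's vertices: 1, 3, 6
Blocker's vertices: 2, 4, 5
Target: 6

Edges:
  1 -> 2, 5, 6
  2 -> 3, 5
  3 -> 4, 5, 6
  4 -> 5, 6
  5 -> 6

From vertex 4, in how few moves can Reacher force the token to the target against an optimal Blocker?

A0 = {6}
A1: add {1, 3, 5} — 1 (Reacher) has 1→6; 3 (Reacher) has 3→6; 5 (Blocker): all of {6} already in.
A2: add {2, 4} — 2 (Blocker): all of {3, 5} already in; 4 (Blocker): all of {5, 6} already in.
A2 = all vertices. Fixed point.
4 enters the attractor at level 2, so Reacher can force the target in 2 moves from there.

2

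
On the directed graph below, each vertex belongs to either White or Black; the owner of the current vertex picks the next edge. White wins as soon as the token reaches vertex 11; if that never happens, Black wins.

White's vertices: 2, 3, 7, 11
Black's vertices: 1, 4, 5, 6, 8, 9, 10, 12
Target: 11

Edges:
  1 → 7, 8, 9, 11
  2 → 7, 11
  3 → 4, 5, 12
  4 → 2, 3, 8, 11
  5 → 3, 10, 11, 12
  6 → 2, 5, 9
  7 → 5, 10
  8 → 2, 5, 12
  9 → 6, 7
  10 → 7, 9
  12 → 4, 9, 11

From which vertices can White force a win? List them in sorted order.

A0 = {11}
A1: add {2} — 2 (White) has 2→11.
A2 = A1; e.g. 1 (Black) can still go to 7. Fixed point.
White's winning region = {2, 11}.

2, 11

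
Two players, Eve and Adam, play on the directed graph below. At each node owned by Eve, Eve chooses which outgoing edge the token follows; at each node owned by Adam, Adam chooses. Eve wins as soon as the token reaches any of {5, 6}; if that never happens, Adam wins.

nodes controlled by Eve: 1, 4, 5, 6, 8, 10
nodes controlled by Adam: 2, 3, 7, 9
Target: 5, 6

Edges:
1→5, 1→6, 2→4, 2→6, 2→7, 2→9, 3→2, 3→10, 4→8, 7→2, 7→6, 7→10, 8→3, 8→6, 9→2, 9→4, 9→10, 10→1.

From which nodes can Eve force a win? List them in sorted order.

1, 4, 5, 6, 8, 10

A0 = {5, 6}
A1: add {1, 8} — 1 (Eve) has 1→5; 8 (Eve) has 8→6.
A2: add {4, 10} — 4 (Eve) has 4→8; 10 (Eve) has 10→1.
A3 = A2; e.g. 2 (Adam) can still go to 7. Fixed point.
Eve's winning region = {1, 4, 5, 6, 8, 10}.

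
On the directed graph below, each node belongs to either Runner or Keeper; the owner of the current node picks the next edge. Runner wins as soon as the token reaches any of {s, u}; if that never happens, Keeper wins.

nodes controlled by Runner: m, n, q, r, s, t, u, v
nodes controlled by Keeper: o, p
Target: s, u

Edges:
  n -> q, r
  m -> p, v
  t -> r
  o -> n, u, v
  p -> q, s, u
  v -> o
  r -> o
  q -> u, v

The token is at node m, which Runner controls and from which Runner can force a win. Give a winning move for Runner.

A0 = {s, u}
A1: add {q} — q (Runner) has q→u.
A2: add {n, p} — n (Runner) has n→q; p (Keeper): all of {q, s, u} already in.
A3: add {m} — m (Runner) has m→p.
A4 = A3; e.g. o (Keeper) can still go to v. Fixed point.
From m, successor p is in the attractor (rank 2); the other successor v is not.

p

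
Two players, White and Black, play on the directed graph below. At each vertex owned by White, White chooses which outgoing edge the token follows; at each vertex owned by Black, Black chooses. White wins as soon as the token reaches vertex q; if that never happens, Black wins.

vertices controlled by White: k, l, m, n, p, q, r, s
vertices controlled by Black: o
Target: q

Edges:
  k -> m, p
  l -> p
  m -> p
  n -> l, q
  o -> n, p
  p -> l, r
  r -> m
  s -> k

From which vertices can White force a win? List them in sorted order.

A0 = {q}
A1: add {n} — n (White) has n→q.
A2 = A1; e.g. k (White) has no edge into A1. Fixed point.
White's winning region = {n, q}.

n, q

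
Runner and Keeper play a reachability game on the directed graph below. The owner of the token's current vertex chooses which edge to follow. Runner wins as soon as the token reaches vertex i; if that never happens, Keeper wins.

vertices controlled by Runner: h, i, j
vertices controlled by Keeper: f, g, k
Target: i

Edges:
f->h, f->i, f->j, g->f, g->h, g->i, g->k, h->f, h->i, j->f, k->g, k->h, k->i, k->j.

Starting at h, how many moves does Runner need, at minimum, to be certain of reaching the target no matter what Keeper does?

A0 = {i}
A1: add {h} — h (Runner) has h→i.
A2 = A1; e.g. f (Keeper) can still go to j. Fixed point.
h enters the attractor at level 1, so Runner can force the target in 1 move from there.

1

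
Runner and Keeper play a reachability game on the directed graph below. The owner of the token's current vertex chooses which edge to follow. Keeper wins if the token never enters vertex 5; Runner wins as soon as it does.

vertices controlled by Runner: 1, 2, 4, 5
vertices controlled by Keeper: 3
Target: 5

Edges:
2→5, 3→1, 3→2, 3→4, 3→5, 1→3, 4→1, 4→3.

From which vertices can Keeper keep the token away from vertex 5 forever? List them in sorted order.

A0 = {5}
A1: add {2} — 2 (Runner) has 2→5.
A2 = A1; e.g. 1 (Runner) has no edge into A1. Fixed point.
Runner's attractor = {2, 5}; Keeper avoids the target exactly from the complement.

1, 3, 4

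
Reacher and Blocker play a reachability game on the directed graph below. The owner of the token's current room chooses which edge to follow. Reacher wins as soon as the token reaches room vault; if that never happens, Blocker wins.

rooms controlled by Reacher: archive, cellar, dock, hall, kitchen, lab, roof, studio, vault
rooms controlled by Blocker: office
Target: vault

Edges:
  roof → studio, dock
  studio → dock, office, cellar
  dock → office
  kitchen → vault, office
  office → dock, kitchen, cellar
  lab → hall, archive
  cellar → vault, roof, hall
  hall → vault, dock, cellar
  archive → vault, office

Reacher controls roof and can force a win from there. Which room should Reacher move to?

A0 = {vault}
A1: add {archive, cellar, hall, kitchen} — kitchen (Reacher) has kitchen→vault; cellar (Reacher) has cellar→vault; hall (Reacher) has hall→vault; archive (Reacher) has archive→vault.
A2: add {lab, studio} — studio (Reacher) has studio→cellar; lab (Reacher) has lab→hall.
A3: add {roof} — roof (Reacher) has roof→studio.
A4 = A3; e.g. dock (Reacher) has no edge into A3. Fixed point.
From roof, successor studio is in the attractor (rank 2); the other successor dock is not.

studio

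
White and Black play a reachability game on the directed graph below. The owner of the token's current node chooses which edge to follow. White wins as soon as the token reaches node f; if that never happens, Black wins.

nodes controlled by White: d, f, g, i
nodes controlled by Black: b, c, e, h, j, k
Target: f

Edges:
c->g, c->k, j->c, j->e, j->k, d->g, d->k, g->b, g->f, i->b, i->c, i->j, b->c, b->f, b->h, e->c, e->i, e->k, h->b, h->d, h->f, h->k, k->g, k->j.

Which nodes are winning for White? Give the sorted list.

A0 = {f}
A1: add {g} — g (White) has g→f.
A2: add {d} — d (White) has d→g.
A3 = A2; e.g. b (Black) can still go to c. Fixed point.
White's winning region = {d, f, g}.

d, f, g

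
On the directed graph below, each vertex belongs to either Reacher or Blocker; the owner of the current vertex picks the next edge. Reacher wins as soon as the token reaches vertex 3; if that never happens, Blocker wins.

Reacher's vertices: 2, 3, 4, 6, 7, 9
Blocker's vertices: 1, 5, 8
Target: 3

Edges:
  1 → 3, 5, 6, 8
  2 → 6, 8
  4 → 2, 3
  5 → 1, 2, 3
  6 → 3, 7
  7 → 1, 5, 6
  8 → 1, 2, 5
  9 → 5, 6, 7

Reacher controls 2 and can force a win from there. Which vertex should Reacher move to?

A0 = {3}
A1: add {4, 6} — 4 (Reacher) has 4→3; 6 (Reacher) has 6→3.
A2: add {2, 7, 9} — 2 (Reacher) has 2→6; 7 (Reacher) has 7→6; 9 (Reacher) has 9→6.
A3 = A2; e.g. 1 (Blocker) can still go to 5. Fixed point.
From 2, successor 6 is in the attractor (rank 1); the other successor 8 is not.

6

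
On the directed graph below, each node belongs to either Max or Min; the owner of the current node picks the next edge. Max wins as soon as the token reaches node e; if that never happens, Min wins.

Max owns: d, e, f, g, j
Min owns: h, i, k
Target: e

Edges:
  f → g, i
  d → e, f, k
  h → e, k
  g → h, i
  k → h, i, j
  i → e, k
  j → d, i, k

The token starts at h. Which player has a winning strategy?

A0 = {e}
A1: add {d} — d (Max) has d→e.
A2: add {j} — j (Max) has j→d.
A3 = A2; e.g. f (Max) has no edge into A2. Fixed point.
h never enters the attractor, so Min can avoid the target forever.

Min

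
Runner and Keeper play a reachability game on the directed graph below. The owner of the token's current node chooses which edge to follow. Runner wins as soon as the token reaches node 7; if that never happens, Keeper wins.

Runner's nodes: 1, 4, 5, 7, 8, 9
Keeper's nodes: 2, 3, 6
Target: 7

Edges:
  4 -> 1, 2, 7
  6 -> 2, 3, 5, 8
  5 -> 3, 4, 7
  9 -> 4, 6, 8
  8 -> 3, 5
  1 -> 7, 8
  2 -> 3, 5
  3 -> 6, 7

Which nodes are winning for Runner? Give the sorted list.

A0 = {7}
A1: add {1, 4, 5} — 1 (Runner) has 1→7; 4 (Runner) has 4→7; 5 (Runner) has 5→7.
A2: add {8, 9} — 8 (Runner) has 8→5; 9 (Runner) has 9→4.
A3 = A2; e.g. 2 (Keeper) can still go to 3. Fixed point.
Runner's winning region = {1, 4, 5, 7, 8, 9}.

1, 4, 5, 7, 8, 9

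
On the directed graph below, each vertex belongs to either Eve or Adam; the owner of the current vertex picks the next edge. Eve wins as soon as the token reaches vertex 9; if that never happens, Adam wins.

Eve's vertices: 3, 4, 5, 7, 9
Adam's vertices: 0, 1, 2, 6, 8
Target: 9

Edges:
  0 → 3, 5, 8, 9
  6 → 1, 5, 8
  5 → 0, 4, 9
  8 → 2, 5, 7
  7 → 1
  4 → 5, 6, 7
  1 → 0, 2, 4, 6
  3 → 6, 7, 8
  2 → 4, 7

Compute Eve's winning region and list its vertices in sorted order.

A0 = {9}
A1: add {5} — 5 (Eve) has 5→9.
A2: add {4} — 4 (Eve) has 4→5.
A3 = A2; e.g. 0 (Adam) can still go to 3. Fixed point.
Eve's winning region = {4, 5, 9}.

4, 5, 9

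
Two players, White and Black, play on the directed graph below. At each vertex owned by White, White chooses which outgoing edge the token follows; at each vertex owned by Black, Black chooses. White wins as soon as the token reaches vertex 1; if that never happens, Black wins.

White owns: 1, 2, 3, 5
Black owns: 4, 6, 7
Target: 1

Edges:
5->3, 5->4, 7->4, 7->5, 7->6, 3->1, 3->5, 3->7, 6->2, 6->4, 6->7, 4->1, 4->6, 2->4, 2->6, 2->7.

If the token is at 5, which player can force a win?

A0 = {1}
A1: add {3} — 3 (White) has 3→1.
A2: add {5} — 5 (White) has 5→3.
A3 = A2; e.g. 2 (White) has no edge into A2. Fixed point.
5 ∈ A2, so White can force the target.

White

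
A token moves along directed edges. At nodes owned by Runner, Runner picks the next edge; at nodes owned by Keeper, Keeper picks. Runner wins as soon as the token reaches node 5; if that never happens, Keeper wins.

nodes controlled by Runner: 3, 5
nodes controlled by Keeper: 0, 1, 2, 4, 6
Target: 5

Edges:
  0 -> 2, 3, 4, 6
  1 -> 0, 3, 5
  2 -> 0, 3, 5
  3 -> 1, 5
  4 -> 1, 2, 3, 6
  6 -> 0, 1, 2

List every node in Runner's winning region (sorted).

A0 = {5}
A1: add {3} — 3 (Runner) has 3→5.
A2 = A1; e.g. 0 (Keeper) can still go to 2. Fixed point.
Runner's winning region = {3, 5}.

3, 5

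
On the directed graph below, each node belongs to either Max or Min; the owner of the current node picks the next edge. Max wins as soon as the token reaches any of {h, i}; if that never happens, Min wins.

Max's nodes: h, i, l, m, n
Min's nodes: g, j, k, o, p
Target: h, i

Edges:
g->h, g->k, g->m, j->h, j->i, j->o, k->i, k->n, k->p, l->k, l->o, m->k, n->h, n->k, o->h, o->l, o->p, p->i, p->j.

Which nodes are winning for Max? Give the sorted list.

A0 = {h, i}
A1: add {n} — n (Max) has n→h.
A2 = A1; e.g. g (Min) can still go to k. Fixed point.
Max's winning region = {h, i, n}.

h, i, n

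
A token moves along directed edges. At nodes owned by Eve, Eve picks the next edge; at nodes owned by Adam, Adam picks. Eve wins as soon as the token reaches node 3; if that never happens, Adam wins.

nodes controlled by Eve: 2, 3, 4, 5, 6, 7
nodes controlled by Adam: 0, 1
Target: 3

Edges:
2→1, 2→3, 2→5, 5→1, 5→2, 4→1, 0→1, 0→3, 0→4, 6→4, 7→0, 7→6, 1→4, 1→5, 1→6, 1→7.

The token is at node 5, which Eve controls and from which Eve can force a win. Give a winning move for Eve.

2

A0 = {3}
A1: add {2} — 2 (Eve) has 2→3.
A2: add {5} — 5 (Eve) has 5→2.
A3 = A2; e.g. 0 (Adam) can still go to 1. Fixed point.
From 5, successor 2 is in the attractor (rank 1); the other successor 1 is not.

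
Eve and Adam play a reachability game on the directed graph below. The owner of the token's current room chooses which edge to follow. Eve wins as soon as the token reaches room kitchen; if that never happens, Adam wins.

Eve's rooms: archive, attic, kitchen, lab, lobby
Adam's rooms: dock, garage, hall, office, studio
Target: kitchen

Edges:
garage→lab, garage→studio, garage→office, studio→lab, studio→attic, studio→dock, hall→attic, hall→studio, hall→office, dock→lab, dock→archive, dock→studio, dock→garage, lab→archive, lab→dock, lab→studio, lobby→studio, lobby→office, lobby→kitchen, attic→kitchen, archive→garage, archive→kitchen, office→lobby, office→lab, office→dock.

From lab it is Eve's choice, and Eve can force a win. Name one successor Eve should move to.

A0 = {kitchen}
A1: add {archive, attic, lobby} — lobby (Eve) has lobby→kitchen; attic (Eve) has attic→kitchen; archive (Eve) has archive→kitchen.
A2: add {lab} — lab (Eve) has lab→archive.
A3 = A2; e.g. dock (Adam) can still go to studio. Fixed point.
From lab, successor archive is in the attractor (rank 1); the other successors dock, studio are not.

archive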